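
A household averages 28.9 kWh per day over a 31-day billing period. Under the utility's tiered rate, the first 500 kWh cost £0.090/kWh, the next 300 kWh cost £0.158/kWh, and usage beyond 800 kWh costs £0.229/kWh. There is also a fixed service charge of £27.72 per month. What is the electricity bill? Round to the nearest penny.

Usage = 28.9 kWh/day × 31 days = 895.9 kWh
First 500 kWh × £0.090 = £45.00
Next 300 kWh × £0.158 = £47.40
Remaining 95.9 kWh × £0.229 = £21.96
Energy charge = £114.36; + service £27.72 = £142.08

£142.08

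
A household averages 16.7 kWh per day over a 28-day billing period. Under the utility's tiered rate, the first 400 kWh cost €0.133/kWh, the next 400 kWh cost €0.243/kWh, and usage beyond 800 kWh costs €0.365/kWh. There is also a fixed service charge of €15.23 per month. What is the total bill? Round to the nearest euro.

Usage = 16.7 kWh/day × 28 days = 467.6 kWh
First 400 kWh × €0.133 = €53.20
Next 67.6 kWh × €0.243 = €16.43
Remaining tier: 0 kWh (not reached)
Energy charge = €69.63; + service €15.23 = €84.86 ≈ €85

€85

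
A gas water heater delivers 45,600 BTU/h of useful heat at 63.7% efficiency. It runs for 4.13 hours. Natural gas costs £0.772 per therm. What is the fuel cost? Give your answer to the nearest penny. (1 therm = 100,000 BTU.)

£2.28

Heat delivered = 45,600 BTU/h × 4.13 h = 188,328 BTU
Gas input = 188,328 / 0.637 = 295,648 BTU
= 295,648 / 100,000 = 2.956 therm
Cost = 2.956 × £0.772/therm = £2.28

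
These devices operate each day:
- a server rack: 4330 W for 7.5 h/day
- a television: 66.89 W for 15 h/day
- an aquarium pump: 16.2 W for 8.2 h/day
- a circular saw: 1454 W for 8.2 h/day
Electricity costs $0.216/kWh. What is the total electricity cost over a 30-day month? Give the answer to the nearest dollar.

$295

server rack: 4330 W × 7.5 h × 30 d = 974,250 Wh = 974.2 kWh
television: 66.89 W × 15 h × 30 d = 30,100 Wh = 30.1 kWh
aquarium pump: 16.2 W × 8.2 h × 30 d = 3,985 Wh = 3.985 kWh
circular saw: 1454 W × 8.2 h × 30 d = 357,684 Wh = 357.7 kWh
Total energy = 974.2 + 30.1 + 3.985 + 357.7 = 1,366 kWh
Cost = 1,366 kWh × $0.216 = $295.06 ≈ $295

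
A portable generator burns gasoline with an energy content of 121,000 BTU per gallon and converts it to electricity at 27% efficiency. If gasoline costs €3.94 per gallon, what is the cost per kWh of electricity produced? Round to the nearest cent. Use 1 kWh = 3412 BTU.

€0.41

Electrical output per gallon = 121,000 BTU × 0.27 / 3412 BTU/kWh = 9.575 kWh
Cost per kWh = €3.94 / 9.575 kWh = €0.411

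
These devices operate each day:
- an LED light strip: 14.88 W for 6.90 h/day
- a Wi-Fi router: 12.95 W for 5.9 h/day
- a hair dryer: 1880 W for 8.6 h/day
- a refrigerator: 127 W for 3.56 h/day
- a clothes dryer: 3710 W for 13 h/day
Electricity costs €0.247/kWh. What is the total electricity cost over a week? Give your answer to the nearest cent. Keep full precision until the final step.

€112.44

LED light strip: 14.88 W × 6.90 h × 7 d = 719 Wh = 0.7187 kWh
Wi-Fi router: 12.95 W × 5.9 h × 7 d = 535 Wh = 0.5348 kWh
hair dryer: 1880 W × 8.6 h × 7 d = 113,176 Wh = 113.2 kWh
refrigerator: 127 W × 3.56 h × 7 d = 3,165 Wh = 3.165 kWh
clothes dryer: 3710 W × 13 h × 7 d = 337,610 Wh = 337.6 kWh
Total energy = 0.7187 + 0.5348 + 113.2 + 3.165 + 337.6 = 455.2 kWh
Cost = 455.2 kWh × €0.247 = €112.44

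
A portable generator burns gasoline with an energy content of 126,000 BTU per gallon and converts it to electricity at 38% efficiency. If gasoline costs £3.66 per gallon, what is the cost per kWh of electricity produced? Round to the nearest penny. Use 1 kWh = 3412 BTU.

Electrical output per gallon = 126,000 BTU × 0.38 / 3412 BTU/kWh = 14.03 kWh
Cost per kWh = £3.66 / 14.03 kWh = £0.261

£0.26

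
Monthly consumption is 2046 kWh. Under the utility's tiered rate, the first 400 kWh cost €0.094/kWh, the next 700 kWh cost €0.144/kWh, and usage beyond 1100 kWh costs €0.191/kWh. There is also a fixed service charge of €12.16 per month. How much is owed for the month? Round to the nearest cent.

First 400 kWh × €0.094 = €37.60
Next 700 kWh × €0.144 = €100.80
Remaining 946 kWh × €0.191 = €180.69
Energy charge = €319.09; + service €12.16 = €331.25

€331.25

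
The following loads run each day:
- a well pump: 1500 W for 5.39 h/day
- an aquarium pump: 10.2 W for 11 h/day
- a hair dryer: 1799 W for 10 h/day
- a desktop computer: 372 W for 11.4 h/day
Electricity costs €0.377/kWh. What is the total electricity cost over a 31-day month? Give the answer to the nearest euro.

€356

well pump: 1500 W × 5.39 h × 31 d = 250,635 Wh = 250.6 kWh
aquarium pump: 10.2 W × 11 h × 31 d = 3,478 Wh = 3.478 kWh
hair dryer: 1799 W × 10 h × 31 d = 557,690 Wh = 557.7 kWh
desktop computer: 372 W × 11.4 h × 31 d = 131,465 Wh = 131.5 kWh
Total energy = 250.6 + 3.478 + 557.7 + 131.5 = 943.3 kWh
Cost = 943.3 kWh × €0.377 = €355.61 ≈ €356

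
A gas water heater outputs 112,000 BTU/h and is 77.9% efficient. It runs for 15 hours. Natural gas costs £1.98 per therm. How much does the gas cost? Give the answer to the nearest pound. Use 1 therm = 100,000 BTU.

Heat delivered = 112,000 BTU/h × 15 h = 1,680,000 BTU
Gas input = 1,680,000 / 0.779 = 2,156,611 BTU
= 2,156,611 / 100,000 = 21.57 therm
Cost = 21.57 × £1.98/therm = £42.70 ≈ £43

£43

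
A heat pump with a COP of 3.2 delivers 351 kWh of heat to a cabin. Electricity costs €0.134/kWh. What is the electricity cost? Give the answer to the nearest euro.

Electrical input = 351 kWh / 3.2 = 109.7 kWh
Cost = 109.7 × €0.134/kWh = €14.70 ≈ €15

€15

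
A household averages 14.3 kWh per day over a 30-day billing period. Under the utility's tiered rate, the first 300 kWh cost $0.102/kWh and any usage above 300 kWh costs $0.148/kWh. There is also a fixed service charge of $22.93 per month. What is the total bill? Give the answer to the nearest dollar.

$73

Usage = 14.3 kWh/day × 30 days = 429 kWh
First 300 kWh × $0.102 = $30.60
Remaining 129 kWh × $0.148 = $19.09
Energy charge = $49.69; + service $22.93 = $72.62 ≈ $73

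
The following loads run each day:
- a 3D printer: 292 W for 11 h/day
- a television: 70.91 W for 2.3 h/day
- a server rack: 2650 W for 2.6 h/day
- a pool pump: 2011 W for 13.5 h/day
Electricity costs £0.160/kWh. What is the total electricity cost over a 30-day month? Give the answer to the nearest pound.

£180

3D printer: 292 W × 11 h × 30 d = 96,360 Wh = 96.36 kWh
television: 70.91 W × 2.3 h × 30 d = 4,893 Wh = 4.893 kWh
server rack: 2650 W × 2.6 h × 30 d = 206,700 Wh = 206.7 kWh
pool pump: 2011 W × 13.5 h × 30 d = 814,455 Wh = 814.5 kWh
Total energy = 96.36 + 4.893 + 206.7 + 814.5 = 1,122 kWh
Cost = 1,122 kWh × £0.160 = £179.59 ≈ £180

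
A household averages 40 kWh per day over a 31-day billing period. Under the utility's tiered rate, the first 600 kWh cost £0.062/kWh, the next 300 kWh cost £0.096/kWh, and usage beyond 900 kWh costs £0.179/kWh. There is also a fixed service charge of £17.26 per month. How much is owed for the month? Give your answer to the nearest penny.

£144.12

Usage = 40 kWh/day × 31 days = 1240 kWh
First 600 kWh × £0.062 = £37.20
Next 300 kWh × £0.096 = £28.80
Remaining 340 kWh × £0.179 = £60.86
Energy charge = £126.86; + service £17.26 = £144.12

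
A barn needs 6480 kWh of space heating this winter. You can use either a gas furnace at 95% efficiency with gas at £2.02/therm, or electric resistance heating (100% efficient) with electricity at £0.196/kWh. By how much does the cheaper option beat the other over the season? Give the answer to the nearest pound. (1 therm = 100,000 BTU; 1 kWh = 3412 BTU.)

£800

Heat load = 6480 kWh × 3412 = 22,109,760 BTU
Gas: input = 22,109,760 / 0.95 = 23,273,432 BTU = 232.7 therm → 232.7 × £2.02 = £470.12
Electric: 22,109,760 BTU / 3412 = 6,480 kWh → × £0.196 = £1,270.08
Difference = |£470.12 − £1,270.08| = £799.96 ≈ £800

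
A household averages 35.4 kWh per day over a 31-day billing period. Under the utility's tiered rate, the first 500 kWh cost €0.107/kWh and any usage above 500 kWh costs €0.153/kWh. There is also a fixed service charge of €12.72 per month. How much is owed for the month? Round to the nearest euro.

Usage = 35.4 kWh/day × 31 days = 1097.4 kWh
First 500 kWh × €0.107 = €53.50
Remaining 597.4 kWh × €0.153 = €91.40
Energy charge = €144.90; + service €12.72 = €157.62 ≈ €158

€158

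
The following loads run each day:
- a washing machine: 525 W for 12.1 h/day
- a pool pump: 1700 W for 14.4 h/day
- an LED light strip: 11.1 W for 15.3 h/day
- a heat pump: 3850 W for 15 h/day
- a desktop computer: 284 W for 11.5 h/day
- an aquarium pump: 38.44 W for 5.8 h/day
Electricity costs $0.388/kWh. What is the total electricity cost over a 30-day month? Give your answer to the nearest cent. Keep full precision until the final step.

washing machine: 525 W × 12.1 h × 30 d = 190,575 Wh = 190.6 kWh
pool pump: 1700 W × 14.4 h × 30 d = 734,400 Wh = 734.4 kWh
LED light strip: 11.1 W × 15.3 h × 30 d = 5,095 Wh = 5.095 kWh
heat pump: 3850 W × 15 h × 30 d = 1,732,500 Wh = 1,732 kWh
desktop computer: 284 W × 11.5 h × 30 d = 97,980 Wh = 97.98 kWh
aquarium pump: 38.44 W × 5.8 h × 30 d = 6,689 Wh = 6.689 kWh
Total energy = 190.6 + 734.4 + 5.095 + 1,732 + 97.98 + 6.689 = 2,767 kWh
Cost = 2,767 kWh × $0.388 = $1,073.69

$1073.69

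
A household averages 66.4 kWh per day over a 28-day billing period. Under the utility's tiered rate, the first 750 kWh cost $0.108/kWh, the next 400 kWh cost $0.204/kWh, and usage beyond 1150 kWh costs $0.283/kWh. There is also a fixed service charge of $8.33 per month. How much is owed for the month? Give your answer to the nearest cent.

$371.63

Usage = 66.4 kWh/day × 28 days = 1859.2 kWh
First 750 kWh × $0.108 = $81.00
Next 400 kWh × $0.204 = $81.60
Remaining 709.2 kWh × $0.283 = $200.70
Energy charge = $363.30; + service $8.33 = $371.63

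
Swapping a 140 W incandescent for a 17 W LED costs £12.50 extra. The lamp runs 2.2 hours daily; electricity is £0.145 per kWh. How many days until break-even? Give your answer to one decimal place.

Power saved = 140 − 17 = 123 W
Daily energy saved = 123 W × 2.2 h = 270.6 Wh = 0.2706 kWh
Daily savings = 0.2706 × £0.145 = £0.0392
Payback = £12.50 / £0.0392 per day = 318.6 days

318.6 days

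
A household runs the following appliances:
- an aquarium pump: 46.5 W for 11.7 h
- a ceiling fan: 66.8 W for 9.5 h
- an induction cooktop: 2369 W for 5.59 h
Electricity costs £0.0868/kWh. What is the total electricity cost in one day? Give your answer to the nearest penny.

aquarium pump: 46.5 W × 11.7 h = 544 Wh = 0.544 kWh
ceiling fan: 66.8 W × 9.5 h = 635 Wh = 0.6346 kWh
induction cooktop: 2369 W × 5.59 h = 13,243 Wh = 13.24 kWh
Total energy = 0.544 + 0.6346 + 13.24 = 14.42 kWh
Cost = 14.42 kWh × £0.0868 = £1.25

£1.25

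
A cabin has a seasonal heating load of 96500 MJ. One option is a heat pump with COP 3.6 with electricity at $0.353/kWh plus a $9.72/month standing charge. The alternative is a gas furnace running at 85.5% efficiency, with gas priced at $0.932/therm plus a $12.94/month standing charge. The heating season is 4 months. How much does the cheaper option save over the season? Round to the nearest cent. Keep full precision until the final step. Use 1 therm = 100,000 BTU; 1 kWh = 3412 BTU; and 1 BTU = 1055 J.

Heat load = 96500 MJ = 96,500,000,000 J / 1055 = 91,469,194 BTU
Gas: input = 91,469,194 / 0.855 = 106,981,514 BTU = 1,070 therm → 1,070 × $0.932 = $997.07; + 4 × $12.94 standing = $1,048.83
Heat pump: 91,469,194 BTU / 3412 = 26,810 kWh heat; / 3.6 = 7,447 kWh in → × $0.353 = $2,628.68; + 4 × $9.72 standing = $2,667.56
Difference = |$1,048.83 − $2,667.56| = $1,618.73

$1618.73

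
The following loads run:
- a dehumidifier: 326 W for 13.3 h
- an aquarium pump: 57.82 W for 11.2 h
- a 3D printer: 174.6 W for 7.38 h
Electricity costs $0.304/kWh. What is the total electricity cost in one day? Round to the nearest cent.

$1.91

dehumidifier: 326 W × 13.3 h = 4,336 Wh = 4.336 kWh
aquarium pump: 57.82 W × 11.2 h = 648 Wh = 0.6476 kWh
3D printer: 174.6 W × 7.38 h = 1,289 Wh = 1.289 kWh
Total energy = 4.336 + 0.6476 + 1.289 = 6.272 kWh
Cost = 6.272 kWh × $0.304 = $1.91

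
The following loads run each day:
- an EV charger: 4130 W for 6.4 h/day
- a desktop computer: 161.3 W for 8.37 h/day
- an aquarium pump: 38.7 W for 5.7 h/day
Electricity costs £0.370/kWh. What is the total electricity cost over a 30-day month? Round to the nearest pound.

£311

EV charger: 4130 W × 6.4 h × 30 d = 792,960 Wh = 793 kWh
desktop computer: 161.3 W × 8.37 h × 30 d = 40,502 Wh = 40.5 kWh
aquarium pump: 38.7 W × 5.7 h × 30 d = 6,618 Wh = 6.618 kWh
Total energy = 793 + 40.5 + 6.618 = 840.1 kWh
Cost = 840.1 kWh × £0.370 = £310.83 ≈ £311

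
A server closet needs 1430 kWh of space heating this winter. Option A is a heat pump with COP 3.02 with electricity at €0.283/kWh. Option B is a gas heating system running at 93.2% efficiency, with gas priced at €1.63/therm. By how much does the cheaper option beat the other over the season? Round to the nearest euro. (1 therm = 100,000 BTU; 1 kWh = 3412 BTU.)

€49

Heat load = 1430 kWh × 3412 = 4,879,160 BTU
Gas: input = 4,879,160 / 0.932 = 5,235,150 BTU = 52.35 therm → 52.35 × €1.63 = €85.33
Heat pump: 4,879,160 BTU / 3412 = 1,430 kWh heat; / 3.02 = 473.5 kWh in → × €0.283 = €134.00
Difference = |€85.33 − €134.00| = €48.67 ≈ €49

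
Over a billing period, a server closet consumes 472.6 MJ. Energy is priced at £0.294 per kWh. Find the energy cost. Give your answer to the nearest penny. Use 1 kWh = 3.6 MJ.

472.6 MJ × (0.27778 kWh/MJ) = 131.3 kWh
Cost = 131.3 kWh × £0.294/kWh = £38.60

£38.60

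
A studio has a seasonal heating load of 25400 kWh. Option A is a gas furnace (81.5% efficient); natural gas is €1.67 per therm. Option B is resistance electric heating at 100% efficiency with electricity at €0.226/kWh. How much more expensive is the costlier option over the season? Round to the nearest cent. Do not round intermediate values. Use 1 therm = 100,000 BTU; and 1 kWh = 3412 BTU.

Heat load = 25400 kWh × 3412 = 86,664,800 BTU
Gas: input = 86,664,800 / 0.815 = 106,337,178 BTU = 1,063 therm → 1,063 × €1.67 = €1,775.83
Electric: 86,664,800 BTU / 3412 = 25,400 kWh → × €0.226 = €5,740.40
Difference = |€1,775.83 − €5,740.40| = €3,964.57

€3964.57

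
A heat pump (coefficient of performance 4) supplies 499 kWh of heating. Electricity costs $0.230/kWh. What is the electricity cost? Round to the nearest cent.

$28.69

Electrical input = 499 kWh / 4 = 124.8 kWh
Cost = 124.8 × $0.230/kWh = $28.69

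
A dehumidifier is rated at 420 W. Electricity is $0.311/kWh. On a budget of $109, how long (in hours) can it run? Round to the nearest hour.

834 h

Energy budget = $109 / $0.311 per kWh = 350.5 kWh = 350,482 Wh
Runtime = 350,482 Wh / 420 W = 834.5 h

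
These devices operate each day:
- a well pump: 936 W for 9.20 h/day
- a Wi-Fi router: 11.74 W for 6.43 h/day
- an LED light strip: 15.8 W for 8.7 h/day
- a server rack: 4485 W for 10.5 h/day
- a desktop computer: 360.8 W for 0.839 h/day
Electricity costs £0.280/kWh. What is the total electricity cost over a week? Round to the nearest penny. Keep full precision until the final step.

£110.19

well pump: 936 W × 9.20 h × 7 d = 60,278 Wh = 60.28 kWh
Wi-Fi router: 11.74 W × 6.43 h × 7 d = 528 Wh = 0.5284 kWh
LED light strip: 15.8 W × 8.7 h × 7 d = 962 Wh = 0.9622 kWh
server rack: 4485 W × 10.5 h × 7 d = 329,648 Wh = 329.6 kWh
desktop computer: 360.8 W × 0.839 h × 7 d = 2,119 Wh = 2.119 kWh
Total energy = 60.28 + 0.5284 + 0.9622 + 329.6 + 2.119 = 393.5 kWh
Cost = 393.5 kWh × £0.280 = £110.19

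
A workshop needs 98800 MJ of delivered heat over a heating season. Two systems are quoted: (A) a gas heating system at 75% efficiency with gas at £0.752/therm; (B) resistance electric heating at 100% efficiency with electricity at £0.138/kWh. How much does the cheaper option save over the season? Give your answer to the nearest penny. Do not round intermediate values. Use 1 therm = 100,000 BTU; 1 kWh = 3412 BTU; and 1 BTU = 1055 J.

Heat load = 98800 MJ = 98,800,000,000 J / 1055 = 93,649,289 BTU
Gas: input = 93,649,289 / 0.75 = 124,865,719 BTU = 1,249 therm → 1,249 × £0.752 = £938.99
Electric: 93,649,289 BTU / 3412 = 27,450 kWh → × £0.138 = £3,787.69
Difference = |£938.99 − £3,787.69| = £2,848.70

£2848.70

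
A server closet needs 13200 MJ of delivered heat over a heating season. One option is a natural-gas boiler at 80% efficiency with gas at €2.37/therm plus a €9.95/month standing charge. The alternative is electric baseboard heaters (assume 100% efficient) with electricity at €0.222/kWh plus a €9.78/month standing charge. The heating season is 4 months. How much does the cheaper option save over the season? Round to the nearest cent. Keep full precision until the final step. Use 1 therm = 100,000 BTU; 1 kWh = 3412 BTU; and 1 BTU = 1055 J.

Heat load = 13200 MJ = 13,200,000,000 J / 1055 = 12,511,848 BTU
Gas: input = 12,511,848 / 0.80 = 15,639,810 BTU = 156.4 therm → 156.4 × €2.37 = €370.66; + 4 × €9.95 standing = €410.46
Electric: 12,511,848 BTU / 3412 = 3,667 kWh → × €0.222 = €814.08; + 4 × €9.78 standing = €853.20
Difference = |€410.46 − €853.20| = €442.73

€442.73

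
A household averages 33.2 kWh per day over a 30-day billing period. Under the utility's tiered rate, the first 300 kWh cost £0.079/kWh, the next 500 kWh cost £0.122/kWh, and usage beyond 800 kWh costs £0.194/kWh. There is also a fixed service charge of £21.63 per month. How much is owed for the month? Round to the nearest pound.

£144

Usage = 33.2 kWh/day × 30 days = 996 kWh
First 300 kWh × £0.079 = £23.70
Next 500 kWh × £0.122 = £61.00
Remaining 196 kWh × £0.194 = £38.02
Energy charge = £122.72; + service £21.63 = £144.35 ≈ £144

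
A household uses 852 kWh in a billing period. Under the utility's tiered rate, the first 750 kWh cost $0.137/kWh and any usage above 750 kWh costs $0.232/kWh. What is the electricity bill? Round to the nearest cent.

First 750 kWh × $0.137 = $102.75
Remaining 102 kWh × $0.232 = $23.66
Total = $126.41

$126.41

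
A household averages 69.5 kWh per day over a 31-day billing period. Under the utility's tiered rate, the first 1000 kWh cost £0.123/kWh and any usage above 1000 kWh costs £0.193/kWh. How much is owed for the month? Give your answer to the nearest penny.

Usage = 69.5 kWh/day × 31 days = 2154.5 kWh
First 1000 kWh × £0.123 = £123.00
Remaining 1154.5 kWh × £0.193 = £222.82
Total = £345.82

£345.82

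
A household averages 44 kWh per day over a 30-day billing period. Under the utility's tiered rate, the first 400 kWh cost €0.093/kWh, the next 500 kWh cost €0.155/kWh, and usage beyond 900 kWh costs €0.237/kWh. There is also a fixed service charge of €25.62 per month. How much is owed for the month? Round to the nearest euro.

€240

Usage = 44 kWh/day × 30 days = 1320 kWh
First 400 kWh × €0.093 = €37.20
Next 500 kWh × €0.155 = €77.50
Remaining 420 kWh × €0.237 = €99.54
Energy charge = €214.24; + service €25.62 = €239.86 ≈ €240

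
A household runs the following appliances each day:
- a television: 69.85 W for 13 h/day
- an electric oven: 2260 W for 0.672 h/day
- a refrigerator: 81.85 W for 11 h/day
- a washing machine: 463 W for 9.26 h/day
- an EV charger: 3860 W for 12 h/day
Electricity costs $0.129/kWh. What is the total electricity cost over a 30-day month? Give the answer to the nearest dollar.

$209

television: 69.85 W × 13 h × 30 d = 27,242 Wh = 27.24 kWh
electric oven: 2260 W × 0.672 h × 30 d = 45,562 Wh = 45.56 kWh
refrigerator: 81.85 W × 11 h × 30 d = 27,010 Wh = 27.01 kWh
washing machine: 463 W × 9.26 h × 30 d = 128,621 Wh = 128.6 kWh
EV charger: 3860 W × 12 h × 30 d = 1,389,600 Wh = 1,390 kWh
Total energy = 27.24 + 45.56 + 27.01 + 128.6 + 1,390 = 1,618 kWh
Cost = 1,618 kWh × $0.129 = $208.73 ≈ $209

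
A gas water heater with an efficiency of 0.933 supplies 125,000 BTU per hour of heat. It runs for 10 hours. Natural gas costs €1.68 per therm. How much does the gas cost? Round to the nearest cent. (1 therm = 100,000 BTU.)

€22.51

Heat delivered = 125,000 BTU/h × 10 h = 1,250,000 BTU
Gas input = 1,250,000 / 0.933 = 1,339,764 BTU
= 1,339,764 / 100,000 = 13.4 therm
Cost = 13.4 × €1.68/therm = €22.51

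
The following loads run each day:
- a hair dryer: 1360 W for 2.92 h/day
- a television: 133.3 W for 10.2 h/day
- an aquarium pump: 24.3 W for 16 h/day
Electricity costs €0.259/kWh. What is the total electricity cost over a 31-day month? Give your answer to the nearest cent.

hair dryer: 1360 W × 2.92 h × 31 d = 123,107 Wh = 123.1 kWh
television: 133.3 W × 10.2 h × 31 d = 42,149 Wh = 42.15 kWh
aquarium pump: 24.3 W × 16 h × 31 d = 12,053 Wh = 12.05 kWh
Total energy = 123.1 + 42.15 + 12.05 = 177.3 kWh
Cost = 177.3 kWh × €0.259 = €45.92

€45.92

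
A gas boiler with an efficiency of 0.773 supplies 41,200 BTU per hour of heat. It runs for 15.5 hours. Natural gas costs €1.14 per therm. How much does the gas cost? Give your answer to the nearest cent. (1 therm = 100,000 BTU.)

€9.42

Heat delivered = 41,200 BTU/h × 15.5 h = 638,600 BTU
Gas input = 638,600 / 0.773 = 826,132 BTU
= 826,132 / 100,000 = 8.261 therm
Cost = 8.261 × €1.14/therm = €9.42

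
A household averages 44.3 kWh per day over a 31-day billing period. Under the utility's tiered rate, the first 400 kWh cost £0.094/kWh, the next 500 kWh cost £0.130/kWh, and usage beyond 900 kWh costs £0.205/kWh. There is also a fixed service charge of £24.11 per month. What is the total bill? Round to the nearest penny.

£223.74

Usage = 44.3 kWh/day × 31 days = 1373.3 kWh
First 400 kWh × £0.094 = £37.60
Next 500 kWh × £0.130 = £65.00
Remaining 473.3 kWh × £0.205 = £97.03
Energy charge = £199.63; + service £24.11 = £223.74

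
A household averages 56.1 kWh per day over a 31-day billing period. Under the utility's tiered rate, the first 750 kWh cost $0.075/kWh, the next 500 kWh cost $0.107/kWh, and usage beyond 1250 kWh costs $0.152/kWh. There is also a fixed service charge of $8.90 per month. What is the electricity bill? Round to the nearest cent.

$192.99

Usage = 56.1 kWh/day × 31 days = 1739.1 kWh
First 750 kWh × $0.075 = $56.25
Next 500 kWh × $0.107 = $53.50
Remaining 489.1 kWh × $0.152 = $74.34
Energy charge = $184.09; + service $8.90 = $192.99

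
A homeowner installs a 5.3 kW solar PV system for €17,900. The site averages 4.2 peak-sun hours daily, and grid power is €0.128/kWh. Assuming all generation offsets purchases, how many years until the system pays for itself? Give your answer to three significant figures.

17.2 years

Daily generation = 5.3 kW × 4.2 h = 22.26 kWh
Annual generation = 22.26 × 365 = 8124.9 kWh
Annual savings = 8124.9 × €0.128 = €1,039.99
Payback = €17,900 / €1,039.99 = 17.2 years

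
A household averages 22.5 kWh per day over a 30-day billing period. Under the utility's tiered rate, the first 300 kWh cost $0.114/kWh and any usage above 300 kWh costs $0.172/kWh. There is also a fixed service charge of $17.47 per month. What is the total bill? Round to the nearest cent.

$116.17

Usage = 22.5 kWh/day × 30 days = 675 kWh
First 300 kWh × $0.114 = $34.20
Remaining 375 kWh × $0.172 = $64.50
Energy charge = $98.70; + service $17.47 = $116.17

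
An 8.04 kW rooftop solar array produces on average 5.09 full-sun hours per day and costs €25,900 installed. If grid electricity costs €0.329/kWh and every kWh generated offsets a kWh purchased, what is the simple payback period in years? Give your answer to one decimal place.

Daily generation = 8.04 kW × 5.09 h = 40.92 kWh
Annual generation = 40.92 × 365 = 14937 kWh
Annual savings = 14937 × €0.329 = €4,914.31
Payback = €25,900 / €4,914.31 = 5.27 years

5.3 years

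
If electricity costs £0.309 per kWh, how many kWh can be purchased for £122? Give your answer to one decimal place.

£122 / £0.309 per kWh = 394.8 kWh

394.8 kWh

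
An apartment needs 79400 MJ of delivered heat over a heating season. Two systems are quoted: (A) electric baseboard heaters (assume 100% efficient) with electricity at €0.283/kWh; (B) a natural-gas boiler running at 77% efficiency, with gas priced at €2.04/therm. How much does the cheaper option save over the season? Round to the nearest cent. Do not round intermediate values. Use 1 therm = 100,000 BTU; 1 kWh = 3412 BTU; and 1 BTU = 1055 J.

Heat load = 79400 MJ = 79,400,000,000 J / 1055 = 75,260,664 BTU
Gas: input = 75,260,664 / 0.77 = 97,741,121 BTU = 977.4 therm → 977.4 × €2.04 = €1,993.92
Electric: 75,260,664 BTU / 3412 = 22,060 kWh → × €0.283 = €6,242.31
Difference = |€1,993.92 − €6,242.31| = €4,248.39

€4248.39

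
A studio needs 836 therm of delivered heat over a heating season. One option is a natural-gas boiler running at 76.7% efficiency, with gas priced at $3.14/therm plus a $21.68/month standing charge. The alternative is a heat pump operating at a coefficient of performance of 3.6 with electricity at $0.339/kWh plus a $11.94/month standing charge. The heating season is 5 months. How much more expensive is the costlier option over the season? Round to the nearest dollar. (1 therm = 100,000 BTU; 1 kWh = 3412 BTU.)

$1164

Heat load = 836 therm × 100,000 = 83,600,000 BTU
Gas: input = 83,600,000 / 0.767 = 108,996,089 BTU = 1,090 therm → 1,090 × $3.14 = $3,422.48; + 5 × $21.68 standing = $3,530.88
Heat pump: 83,600,000 BTU / 3412 = 24,500 kWh heat; / 3.6 = 6,806 kWh in → × $0.339 = $2,307.25; + 5 × $11.94 standing = $2,366.95
Difference = |$3,530.88 − $2,366.95| = $1,163.93 ≈ $1164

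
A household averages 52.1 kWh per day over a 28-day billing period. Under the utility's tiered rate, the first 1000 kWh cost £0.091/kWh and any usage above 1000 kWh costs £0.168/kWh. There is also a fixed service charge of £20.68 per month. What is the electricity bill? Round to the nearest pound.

£189

Usage = 52.1 kWh/day × 28 days = 1458.8 kWh
First 1000 kWh × £0.091 = £91.00
Remaining 458.8 kWh × £0.168 = £77.08
Energy charge = £168.08; + service £20.68 = £188.76 ≈ £189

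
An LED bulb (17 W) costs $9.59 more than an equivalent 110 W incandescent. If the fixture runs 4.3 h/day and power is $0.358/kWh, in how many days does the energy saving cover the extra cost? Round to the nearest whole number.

67 days

Power saved = 110 − 17 = 93 W
Daily energy saved = 93 W × 4.3 h = 399.9 Wh = 0.3999 kWh
Daily savings = 0.3999 × $0.358 = $0.1432
Payback = $9.59 / $0.1432 per day = 66.99 days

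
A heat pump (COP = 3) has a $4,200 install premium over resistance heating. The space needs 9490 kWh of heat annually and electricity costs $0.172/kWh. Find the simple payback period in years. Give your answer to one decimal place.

Resistance: 9490 kWh × $0.172 = $1,632.28/yr
Heat pump: 9490 / 3 = 3163 kWh in → × $0.172 = $544.09/yr
Annual savings = $1,088.19
Payback = $4,200 / $1,088.19 = 3.86 years

3.9 years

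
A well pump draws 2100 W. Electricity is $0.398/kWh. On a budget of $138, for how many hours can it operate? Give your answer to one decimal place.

165.1 h

Energy budget = $138 / $0.398 per kWh = 346.7 kWh = 346,734 Wh
Runtime = 346,734 Wh / 2100 W = 165.1 h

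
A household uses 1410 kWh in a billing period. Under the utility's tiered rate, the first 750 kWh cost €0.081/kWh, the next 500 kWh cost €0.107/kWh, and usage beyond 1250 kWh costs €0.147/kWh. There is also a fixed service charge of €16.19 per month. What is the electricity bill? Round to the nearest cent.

First 750 kWh × €0.081 = €60.75
Next 500 kWh × €0.107 = €53.50
Remaining 160 kWh × €0.147 = €23.52
Energy charge = €137.77; + service €16.19 = €153.96

€153.96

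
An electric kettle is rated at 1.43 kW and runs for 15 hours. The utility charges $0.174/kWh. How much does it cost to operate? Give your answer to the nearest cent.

Energy = 1430 W × 15 h = 21,450 Wh = 21.45 kWh
Cost = 21.45 kWh × $0.174/kWh = $3.73

$3.73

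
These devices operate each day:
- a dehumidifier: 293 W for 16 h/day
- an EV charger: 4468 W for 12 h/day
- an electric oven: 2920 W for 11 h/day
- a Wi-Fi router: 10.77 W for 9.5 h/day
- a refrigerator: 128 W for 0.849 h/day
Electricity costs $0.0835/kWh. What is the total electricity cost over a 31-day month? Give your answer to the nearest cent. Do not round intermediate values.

$234.61

dehumidifier: 293 W × 16 h × 31 d = 145,328 Wh = 145.3 kWh
EV charger: 4468 W × 12 h × 31 d = 1,662,096 Wh = 1,662 kWh
electric oven: 2920 W × 11 h × 31 d = 995,720 Wh = 995.7 kWh
Wi-Fi router: 10.77 W × 9.5 h × 31 d = 3,172 Wh = 3.172 kWh
refrigerator: 128 W × 0.849 h × 31 d = 3,369 Wh = 3.369 kWh
Total energy = 145.3 + 1,662 + 995.7 + 3.172 + 3.369 = 2,810 kWh
Cost = 2,810 kWh × $0.0835 = $234.61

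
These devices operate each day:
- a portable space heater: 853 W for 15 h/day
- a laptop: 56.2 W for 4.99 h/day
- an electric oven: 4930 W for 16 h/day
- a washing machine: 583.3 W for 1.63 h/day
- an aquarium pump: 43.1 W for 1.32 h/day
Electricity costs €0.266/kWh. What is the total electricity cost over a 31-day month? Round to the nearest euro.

€767

portable space heater: 853 W × 15 h × 31 d = 396,645 Wh = 396.6 kWh
laptop: 56.2 W × 4.99 h × 31 d = 8,694 Wh = 8.694 kWh
electric oven: 4930 W × 16 h × 31 d = 2,445,280 Wh = 2,445 kWh
washing machine: 583.3 W × 1.63 h × 31 d = 29,474 Wh = 29.47 kWh
aquarium pump: 43.1 W × 1.32 h × 31 d = 1,764 Wh = 1.764 kWh
Total energy = 396.6 + 8.694 + 2,445 + 29.47 + 1.764 = 2,882 kWh
Cost = 2,882 kWh × €0.266 = €766.57 ≈ €767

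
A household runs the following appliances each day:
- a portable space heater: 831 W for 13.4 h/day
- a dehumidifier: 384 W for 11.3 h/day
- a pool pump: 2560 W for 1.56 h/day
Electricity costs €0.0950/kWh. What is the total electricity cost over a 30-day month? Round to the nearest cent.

€55.48

portable space heater: 831 W × 13.4 h × 30 d = 334,062 Wh = 334.1 kWh
dehumidifier: 384 W × 11.3 h × 30 d = 130,176 Wh = 130.2 kWh
pool pump: 2560 W × 1.56 h × 30 d = 119,808 Wh = 119.8 kWh
Total energy = 334.1 + 130.2 + 119.8 = 584 kWh
Cost = 584 kWh × €0.0950 = €55.48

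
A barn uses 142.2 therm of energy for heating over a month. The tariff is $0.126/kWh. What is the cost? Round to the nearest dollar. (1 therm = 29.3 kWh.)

142.2 therm × (29.3 kWh/therm) = 4,166 kWh
Cost = 4,166 kWh × $0.126/kWh = $524.97 ≈ $525

$525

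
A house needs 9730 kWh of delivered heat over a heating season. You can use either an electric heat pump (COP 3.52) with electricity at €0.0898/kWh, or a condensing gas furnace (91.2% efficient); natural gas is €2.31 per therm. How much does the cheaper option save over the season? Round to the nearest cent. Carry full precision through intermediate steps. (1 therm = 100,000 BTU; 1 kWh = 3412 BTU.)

€592.66

Heat load = 9730 kWh × 3412 = 33,198,760 BTU
Gas: input = 33,198,760 / 0.912 = 36,402,149 BTU = 364 therm → 364 × €2.31 = €840.89
Heat pump: 33,198,760 BTU / 3412 = 9,730 kWh heat; / 3.52 = 2,764 kWh in → × €0.0898 = €248.23
Difference = |€840.89 − €248.23| = €592.66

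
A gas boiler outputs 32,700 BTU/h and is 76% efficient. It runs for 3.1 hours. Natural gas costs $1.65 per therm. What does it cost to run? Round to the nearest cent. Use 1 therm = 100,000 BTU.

Heat delivered = 32,700 BTU/h × 3.1 h = 101,370 BTU
Gas input = 101,370 / 0.76 = 133,382 BTU
= 133,382 / 100,000 = 1.334 therm
Cost = 1.334 × $1.65/therm = $2.20

$2.20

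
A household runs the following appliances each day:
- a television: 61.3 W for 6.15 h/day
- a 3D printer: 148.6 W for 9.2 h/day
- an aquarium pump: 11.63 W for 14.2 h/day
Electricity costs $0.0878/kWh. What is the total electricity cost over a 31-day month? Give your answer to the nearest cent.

$5.20

television: 61.3 W × 6.15 h × 31 d = 11,687 Wh = 11.69 kWh
3D printer: 148.6 W × 9.2 h × 31 d = 42,381 Wh = 42.38 kWh
aquarium pump: 11.63 W × 14.2 h × 31 d = 5,120 Wh = 5.12 kWh
Total energy = 11.69 + 42.38 + 5.12 = 59.19 kWh
Cost = 59.19 kWh × $0.0878 = $5.20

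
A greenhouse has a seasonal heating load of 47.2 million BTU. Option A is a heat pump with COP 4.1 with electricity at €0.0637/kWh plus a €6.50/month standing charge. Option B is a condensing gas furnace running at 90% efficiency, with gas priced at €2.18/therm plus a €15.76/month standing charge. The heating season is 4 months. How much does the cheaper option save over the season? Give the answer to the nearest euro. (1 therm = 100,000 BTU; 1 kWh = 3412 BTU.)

Heat load = 47.2 × 10⁶ BTU = 47,200,000 BTU
Gas: input = 47,200,000 / 0.900 = 52,444,444 BTU = 524.4 therm → 524.4 × €2.18 = €1,143.29; + 4 × €15.76 standing = €1,206.33
Heat pump: 47,200,000 BTU / 3412 = 13,830 kWh heat; / 4.1 = 3,374 kWh in → × €0.0637 = €214.93; + 4 × €6.50 standing = €240.93
Difference = |€1,206.33 − €240.93| = €965.40 ≈ €965

€965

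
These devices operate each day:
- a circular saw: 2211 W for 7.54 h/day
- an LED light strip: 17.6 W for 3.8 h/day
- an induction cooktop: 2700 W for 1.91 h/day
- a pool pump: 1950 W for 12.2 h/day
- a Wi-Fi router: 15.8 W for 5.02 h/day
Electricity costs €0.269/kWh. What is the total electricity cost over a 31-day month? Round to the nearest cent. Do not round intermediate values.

circular saw: 2211 W × 7.54 h × 31 d = 516,799 Wh = 516.8 kWh
LED light strip: 17.6 W × 3.8 h × 31 d = 2,073 Wh = 2.073 kWh
induction cooktop: 2700 W × 1.91 h × 31 d = 159,867 Wh = 159.9 kWh
pool pump: 1950 W × 12.2 h × 31 d = 737,490 Wh = 737.5 kWh
Wi-Fi router: 15.8 W × 5.02 h × 31 d = 2,459 Wh = 2.459 kWh
Total energy = 516.8 + 2.073 + 159.9 + 737.5 + 2.459 = 1,419 kWh
Cost = 1,419 kWh × €0.269 = €381.63

€381.63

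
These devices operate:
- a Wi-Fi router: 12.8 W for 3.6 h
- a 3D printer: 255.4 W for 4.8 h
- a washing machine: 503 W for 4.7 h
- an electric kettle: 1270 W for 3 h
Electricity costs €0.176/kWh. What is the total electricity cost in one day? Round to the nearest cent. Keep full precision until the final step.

€1.31

Wi-Fi router: 12.8 W × 3.6 h = 46 Wh = 0.04608 kWh
3D printer: 255.4 W × 4.8 h = 1,226 Wh = 1.226 kWh
washing machine: 503 W × 4.7 h = 2,364 Wh = 2.364 kWh
electric kettle: 1270 W × 3 h = 3,810 Wh = 3.81 kWh
Total energy = 0.04608 + 1.226 + 2.364 + 3.81 = 7.446 kWh
Cost = 7.446 kWh × €0.176 = €1.31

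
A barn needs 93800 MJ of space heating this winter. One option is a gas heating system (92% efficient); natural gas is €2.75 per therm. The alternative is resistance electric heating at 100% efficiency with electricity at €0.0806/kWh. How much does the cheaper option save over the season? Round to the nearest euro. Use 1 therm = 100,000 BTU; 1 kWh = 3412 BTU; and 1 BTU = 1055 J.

Heat load = 93800 MJ = 93,800,000,000 J / 1055 = 88,909,953 BTU
Gas: input = 88,909,953 / 0.92 = 96,641,253 BTU = 966.4 therm → 966.4 × €2.75 = €2,657.63
Electric: 88,909,953 BTU / 3412 = 26,060 kWh → × €0.0806 = €2,100.28
Difference = |€2,657.63 − €2,100.28| = €557.36 ≈ €557

€557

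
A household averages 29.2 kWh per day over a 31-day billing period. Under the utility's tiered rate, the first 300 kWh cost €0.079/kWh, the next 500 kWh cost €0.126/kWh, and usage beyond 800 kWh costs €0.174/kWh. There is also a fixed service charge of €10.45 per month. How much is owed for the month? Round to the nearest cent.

€115.45

Usage = 29.2 kWh/day × 31 days = 905.2 kWh
First 300 kWh × €0.079 = €23.70
Next 500 kWh × €0.126 = €63.00
Remaining 105.2 kWh × €0.174 = €18.30
Energy charge = €105.00; + service €10.45 = €115.45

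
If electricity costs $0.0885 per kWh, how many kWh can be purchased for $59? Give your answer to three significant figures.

$59 / $0.0885 per kWh = 666.7 kWh

667 kWh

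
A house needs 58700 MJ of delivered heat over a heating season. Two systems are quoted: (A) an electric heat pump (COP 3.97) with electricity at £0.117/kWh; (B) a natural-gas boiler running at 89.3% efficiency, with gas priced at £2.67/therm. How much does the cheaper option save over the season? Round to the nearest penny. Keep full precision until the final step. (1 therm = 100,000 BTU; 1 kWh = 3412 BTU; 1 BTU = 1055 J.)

Heat load = 58700 MJ = 58,700,000,000 J / 1055 = 55,639,810 BTU
Gas: input = 55,639,810 / 0.893 = 62,306,619 BTU = 623.1 therm → 623.1 × £2.67 = £1,663.59
Heat pump: 55,639,810 BTU / 3412 = 16,310 kWh heat; / 3.97 = 4,108 kWh in → × £0.117 = £480.59
Difference = |£1,663.59 − £480.59| = £1,183.00

£1183.00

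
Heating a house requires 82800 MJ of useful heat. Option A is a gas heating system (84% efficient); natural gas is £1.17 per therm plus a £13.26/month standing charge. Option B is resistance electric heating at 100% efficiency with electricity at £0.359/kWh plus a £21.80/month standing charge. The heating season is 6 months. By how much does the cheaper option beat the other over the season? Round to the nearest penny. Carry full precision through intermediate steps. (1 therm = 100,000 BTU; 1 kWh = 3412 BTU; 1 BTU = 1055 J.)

Heat load = 82800 MJ = 82,800,000,000 J / 1055 = 78,483,412 BTU
Gas: input = 78,483,412 / 0.84 = 93,432,634 BTU = 934.3 therm → 934.3 × £1.17 = £1,093.16; + 6 × £13.26 standing = £1,172.72
Electric: 78,483,412 BTU / 3412 = 23,000 kWh → × £0.359 = £8,257.78; + 6 × £21.80 standing = £8,388.58
Difference = |£1,172.72 − £8,388.58| = £7,215.86

£7215.86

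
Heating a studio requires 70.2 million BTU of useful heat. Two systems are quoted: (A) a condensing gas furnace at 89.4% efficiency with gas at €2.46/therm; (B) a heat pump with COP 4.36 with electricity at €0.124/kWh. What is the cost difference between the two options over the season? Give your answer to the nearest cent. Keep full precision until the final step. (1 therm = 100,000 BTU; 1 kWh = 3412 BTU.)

€1346.53

Heat load = 70.2 × 10⁶ BTU = 70,200,000 BTU
Gas: input = 70,200,000 / 0.894 = 78,523,490 BTU = 785.2 therm → 785.2 × €2.46 = €1,931.68
Heat pump: 70,200,000 BTU / 3412 = 20,570 kWh heat; / 4.36 = 4,719 kWh in → × €0.124 = €585.14
Difference = |€1,931.68 − €585.14| = €1,346.53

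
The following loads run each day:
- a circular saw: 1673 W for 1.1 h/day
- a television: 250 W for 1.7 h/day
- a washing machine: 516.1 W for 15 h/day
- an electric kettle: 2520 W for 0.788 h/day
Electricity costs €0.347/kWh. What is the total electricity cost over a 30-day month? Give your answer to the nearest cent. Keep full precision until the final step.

circular saw: 1673 W × 1.1 h × 30 d = 55,209 Wh = 55.21 kWh
television: 250 W × 1.7 h × 30 d = 12,750 Wh = 12.75 kWh
washing machine: 516.1 W × 15 h × 30 d = 232,245 Wh = 232.2 kWh
electric kettle: 2520 W × 0.788 h × 30 d = 59,573 Wh = 59.57 kWh
Total energy = 55.21 + 12.75 + 232.2 + 59.57 = 359.8 kWh
Cost = 359.8 kWh × €0.347 = €124.84

€124.84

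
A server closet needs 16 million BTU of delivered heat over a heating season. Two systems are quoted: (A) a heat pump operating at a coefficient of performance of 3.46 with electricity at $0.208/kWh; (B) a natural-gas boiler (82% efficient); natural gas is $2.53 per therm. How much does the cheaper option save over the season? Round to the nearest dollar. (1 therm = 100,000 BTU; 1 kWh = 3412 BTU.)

$212

Heat load = 16 × 10⁶ BTU = 16,000,000 BTU
Gas: input = 16,000,000 / 0.82 = 19,512,195 BTU = 195.1 therm → 195.1 × $2.53 = $493.66
Heat pump: 16,000,000 BTU / 3412 = 4,689 kWh heat; / 3.46 = 1,355 kWh in → × $0.208 = $281.90
Difference = |$493.66 − $281.90| = $211.76 ≈ $212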